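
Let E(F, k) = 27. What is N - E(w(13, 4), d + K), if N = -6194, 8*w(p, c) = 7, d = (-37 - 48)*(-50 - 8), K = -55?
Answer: -6221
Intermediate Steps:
d = 4930 (d = -85*(-58) = 4930)
w(p, c) = 7/8 (w(p, c) = (⅛)*7 = 7/8)
N - E(w(13, 4), d + K) = -6194 - 1*27 = -6194 - 27 = -6221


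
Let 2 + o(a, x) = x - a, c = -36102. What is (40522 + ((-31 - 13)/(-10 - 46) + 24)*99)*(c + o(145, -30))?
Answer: -21827659419/14 ≈ -1.5591e+9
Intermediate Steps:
o(a, x) = -2 + x - a (o(a, x) = -2 + (x - a) = -2 + x - a)
(40522 + ((-31 - 13)/(-10 - 46) + 24)*99)*(c + o(145, -30)) = (40522 + ((-31 - 13)/(-10 - 46) + 24)*99)*(-36102 + (-2 - 30 - 1*145)) = (40522 + (-44/(-56) + 24)*99)*(-36102 + (-2 - 30 - 145)) = (40522 + (-44*(-1/56) + 24)*99)*(-36102 - 177) = (40522 + (11/14 + 24)*99)*(-36279) = (40522 + (347/14)*99)*(-36279) = (40522 + 34353/14)*(-36279) = (601661/14)*(-36279) = -21827659419/14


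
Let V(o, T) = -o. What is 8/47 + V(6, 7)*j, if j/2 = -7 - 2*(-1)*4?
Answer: -556/47 ≈ -11.830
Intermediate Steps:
j = 2 (j = 2*(-7 - 2*(-1)*4) = 2*(-7 + 2*4) = 2*(-7 + 8) = 2*1 = 2)
8/47 + V(6, 7)*j = 8/47 - 1*6*2 = 8*(1/47) - 6*2 = 8/47 - 12 = -556/47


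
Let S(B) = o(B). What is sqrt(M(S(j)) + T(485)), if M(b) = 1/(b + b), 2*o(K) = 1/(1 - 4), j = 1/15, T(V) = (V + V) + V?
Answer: 22*sqrt(3) ≈ 38.105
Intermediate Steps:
T(V) = 3*V (T(V) = 2*V + V = 3*V)
j = 1/15 ≈ 0.066667
o(K) = -1/6 (o(K) = 1/(2*(1 - 4)) = (1/2)/(-3) = (1/2)*(-1/3) = -1/6)
S(B) = -1/6
M(b) = 1/(2*b)
sqrt(M(S(j)) + T(485)) = sqrt(1/(2*(-1/6)) + 3*485) = sqrt((1/2)*(-6) + 1455) = sqrt(-3 + 1455) = sqrt(1452) = 22*sqrt(3)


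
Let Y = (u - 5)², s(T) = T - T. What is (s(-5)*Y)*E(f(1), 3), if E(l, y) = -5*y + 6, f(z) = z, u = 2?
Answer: 0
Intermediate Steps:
s(T) = 0
Y = 9 (Y = (2 - 5)² = (-3)² = 9)
E(l, y) = 6 - 5*y
(s(-5)*Y)*E(f(1), 3) = (0*9)*(6 - 5*3) = 0*(6 - 15) = 0*(-9) = 0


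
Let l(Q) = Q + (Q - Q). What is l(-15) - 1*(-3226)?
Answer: 3211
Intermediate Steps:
l(Q) = Q (l(Q) = Q + 0 = Q)
l(-15) - 1*(-3226) = -15 - 1*(-3226) = -15 + 3226 = 3211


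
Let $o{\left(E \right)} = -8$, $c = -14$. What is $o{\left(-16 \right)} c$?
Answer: $112$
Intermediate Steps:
$o{\left(-16 \right)} c = \left(-8\right) \left(-14\right) = 112$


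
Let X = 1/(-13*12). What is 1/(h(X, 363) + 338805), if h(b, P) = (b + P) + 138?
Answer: 156/52931735 ≈ 2.9472e-6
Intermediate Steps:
X = -1/156 (X = 1/(-156) = -1/156 ≈ -0.0064103)
h(b, P) = 138 + P + b (h(b, P) = (P + b) + 138 = 138 + P + b)
1/(h(X, 363) + 338805) = 1/((138 + 363 - 1/156) + 338805) = 1/(78155/156 + 338805) = 1/(52931735/156) = 156/52931735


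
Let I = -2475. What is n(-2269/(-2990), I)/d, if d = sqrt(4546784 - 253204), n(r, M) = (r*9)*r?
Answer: 46335249*sqrt(1073395)/19192517279000 ≈ 0.0025013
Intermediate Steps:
n(r, M) = 9*r**2 (n(r, M) = (9*r)*r = 9*r**2)
d = 2*sqrt(1073395) (d = sqrt(4293580) = 2*sqrt(1073395) ≈ 2072.1)
n(-2269/(-2990), I)/d = (9*(-2269/(-2990))**2)/((2*sqrt(1073395))) = (9*(-2269*(-1/2990))**2)*(sqrt(1073395)/2146790) = (9*(2269/2990)**2)*(sqrt(1073395)/2146790) = (9*(5148361/8940100))*(sqrt(1073395)/2146790) = 46335249*(sqrt(1073395)/2146790)/8940100 = 46335249*sqrt(1073395)/19192517279000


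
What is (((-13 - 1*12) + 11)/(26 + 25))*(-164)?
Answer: 2296/51 ≈ 45.020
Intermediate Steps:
(((-13 - 1*12) + 11)/(26 + 25))*(-164) = (((-13 - 12) + 11)/51)*(-164) = ((-25 + 11)*(1/51))*(-164) = -14*1/51*(-164) = -14/51*(-164) = 2296/51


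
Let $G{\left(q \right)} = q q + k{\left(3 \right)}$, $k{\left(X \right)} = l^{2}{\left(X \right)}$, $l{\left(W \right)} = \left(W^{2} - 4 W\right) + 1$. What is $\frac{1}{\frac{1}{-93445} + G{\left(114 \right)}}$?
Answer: $\frac{93445}{1214784999} \approx 7.6923 \cdot 10^{-5}$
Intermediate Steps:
$l{\left(W \right)} = 1 + W^{2} - 4 W$
$k{\left(X \right)} = \left(1 + X^{2} - 4 X\right)^{2}$
$G{\left(q \right)} = 4 + q^{2}$ ($G{\left(q \right)} = q q + \left(1 + 3^{2} - 12\right)^{2} = q^{2} + \left(1 + 9 - 12\right)^{2} = q^{2} + \left(-2\right)^{2} = q^{2} + 4 = 4 + q^{2}$)
$\frac{1}{\frac{1}{-93445} + G{\left(114 \right)}} = \frac{1}{\frac{1}{-93445} + \left(4 + 114^{2}\right)} = \frac{1}{- \frac{1}{93445} + \left(4 + 12996\right)} = \frac{1}{- \frac{1}{93445} + 13000} = \frac{1}{\frac{1214784999}{93445}} = \frac{93445}{1214784999}$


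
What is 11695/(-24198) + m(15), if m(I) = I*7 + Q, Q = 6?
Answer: 2674283/24198 ≈ 110.52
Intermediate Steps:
m(I) = 6 + 7*I (m(I) = I*7 + 6 = 7*I + 6 = 6 + 7*I)
11695/(-24198) + m(15) = 11695/(-24198) + (6 + 7*15) = 11695*(-1/24198) + (6 + 105) = -11695/24198 + 111 = 2674283/24198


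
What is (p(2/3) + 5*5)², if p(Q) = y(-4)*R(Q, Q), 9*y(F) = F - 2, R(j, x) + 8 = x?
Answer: 72361/81 ≈ 893.35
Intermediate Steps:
R(j, x) = -8 + x
y(F) = -2/9 + F/9 (y(F) = (F - 2)/9 = (-2 + F)/9 = -2/9 + F/9)
p(Q) = 16/3 - 2*Q/3 (p(Q) = (-2/9 + (⅑)*(-4))*(-8 + Q) = (-2/9 - 4/9)*(-8 + Q) = -2*(-8 + Q)/3 = 16/3 - 2*Q/3)
(p(2/3) + 5*5)² = ((16/3 - 4/(3*3)) + 5*5)² = ((16/3 - 4/(3*3)) + 25)² = ((16/3 - ⅔*⅔) + 25)² = ((16/3 - 4/9) + 25)² = (44/9 + 25)² = (269/9)² = 72361/81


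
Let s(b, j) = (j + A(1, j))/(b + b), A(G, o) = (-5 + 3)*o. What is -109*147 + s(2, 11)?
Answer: -64103/4 ≈ -16026.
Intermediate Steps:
A(G, o) = -2*o
s(b, j) = -j/(2*b) (s(b, j) = (j - 2*j)/(b + b) = (-j)/((2*b)) = (-j)*(1/(2*b)) = -j/(2*b))
-109*147 + s(2, 11) = -109*147 - 1/2*11/2 = -16023 - 1/2*11*1/2 = -16023 - 11/4 = -64103/4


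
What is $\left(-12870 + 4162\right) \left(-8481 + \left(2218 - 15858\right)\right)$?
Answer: $192629668$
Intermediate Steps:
$\left(-12870 + 4162\right) \left(-8481 + \left(2218 - 15858\right)\right) = - 8708 \left(-8481 + \left(2218 - 15858\right)\right) = - 8708 \left(-8481 - 13640\right) = \left(-8708\right) \left(-22121\right) = 192629668$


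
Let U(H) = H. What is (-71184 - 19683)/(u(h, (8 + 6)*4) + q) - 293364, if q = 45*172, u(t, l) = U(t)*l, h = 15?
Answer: -839051329/2860 ≈ -2.9337e+5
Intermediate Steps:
u(t, l) = l*t (u(t, l) = t*l = l*t)
q = 7740
(-71184 - 19683)/(u(h, (8 + 6)*4) + q) - 293364 = (-71184 - 19683)/(((8 + 6)*4)*15 + 7740) - 293364 = -90867/((14*4)*15 + 7740) - 293364 = -90867/(56*15 + 7740) - 293364 = -90867/(840 + 7740) - 293364 = -90867/8580 - 293364 = -90867*1/8580 - 293364 = -30289/2860 - 293364 = -839051329/2860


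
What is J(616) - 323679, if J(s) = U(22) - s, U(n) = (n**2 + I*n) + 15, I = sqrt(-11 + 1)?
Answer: -323796 + 22*I*sqrt(10) ≈ -3.238e+5 + 69.57*I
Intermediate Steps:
I = I*sqrt(10) (I = sqrt(-10) = I*sqrt(10) ≈ 3.1623*I)
U(n) = 15 + n**2 + I*n*sqrt(10) (U(n) = (n**2 + (I*sqrt(10))*n) + 15 = (n**2 + I*n*sqrt(10)) + 15 = 15 + n**2 + I*n*sqrt(10))
J(s) = 499 - s + 22*I*sqrt(10) (J(s) = (15 + 22**2 + I*22*sqrt(10)) - s = (15 + 484 + 22*I*sqrt(10)) - s = (499 + 22*I*sqrt(10)) - s = 499 - s + 22*I*sqrt(10))
J(616) - 323679 = (499 - 1*616 + 22*I*sqrt(10)) - 323679 = (499 - 616 + 22*I*sqrt(10)) - 323679 = (-117 + 22*I*sqrt(10)) - 323679 = -323796 + 22*I*sqrt(10)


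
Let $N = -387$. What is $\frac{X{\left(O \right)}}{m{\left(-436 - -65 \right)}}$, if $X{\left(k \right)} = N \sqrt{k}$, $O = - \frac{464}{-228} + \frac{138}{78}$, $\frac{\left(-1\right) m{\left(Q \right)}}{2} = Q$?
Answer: $- \frac{129 \sqrt{2088879}}{183274} \approx -1.0173$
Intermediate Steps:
$m{\left(Q \right)} = - 2 Q$
$O = \frac{2819}{741}$ ($O = \left(-464\right) \left(- \frac{1}{228}\right) + 138 \cdot \frac{1}{78} = \frac{116}{57} + \frac{23}{13} = \frac{2819}{741} \approx 3.8043$)
$X{\left(k \right)} = - 387 \sqrt{k}$
$\frac{X{\left(O \right)}}{m{\left(-436 - -65 \right)}} = \frac{\left(-387\right) \sqrt{\frac{2819}{741}}}{\left(-2\right) \left(-436 - -65\right)} = \frac{\left(-387\right) \frac{\sqrt{2088879}}{741}}{\left(-2\right) \left(-436 + 65\right)} = \frac{\left(- \frac{129}{247}\right) \sqrt{2088879}}{\left(-2\right) \left(-371\right)} = \frac{\left(- \frac{129}{247}\right) \sqrt{2088879}}{742} = - \frac{129 \sqrt{2088879}}{247} \cdot \frac{1}{742} = - \frac{129 \sqrt{2088879}}{183274}$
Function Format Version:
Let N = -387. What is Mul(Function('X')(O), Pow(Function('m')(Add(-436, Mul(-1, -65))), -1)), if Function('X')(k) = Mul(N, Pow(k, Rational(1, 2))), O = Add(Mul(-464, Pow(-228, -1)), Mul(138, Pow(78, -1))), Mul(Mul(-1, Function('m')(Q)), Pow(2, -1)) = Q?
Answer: Mul(Rational(-129, 183274), Pow(2088879, Rational(1, 2))) ≈ -1.0173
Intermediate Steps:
Function('m')(Q) = Mul(-2, Q)
O = Rational(2819, 741) (O = Add(Mul(-464, Rational(-1, 228)), Mul(138, Rational(1, 78))) = Add(Rational(116, 57), Rational(23, 13)) = Rational(2819, 741) ≈ 3.8043)
Function('X')(k) = Mul(-387, Pow(k, Rational(1, 2)))
Mul(Function('X')(O), Pow(Function('m')(Add(-436, Mul(-1, -65))), -1)) = Mul(Mul(-387, Pow(Rational(2819, 741), Rational(1, 2))), Pow(Mul(-2, Add(-436, Mul(-1, -65))), -1)) = Mul(Mul(-387, Mul(Rational(1, 741), Pow(2088879, Rational(1, 2)))), Pow(Mul(-2, Add(-436, 65)), -1)) = Mul(Mul(Rational(-129, 247), Pow(2088879, Rational(1, 2))), Pow(Mul(-2, -371), -1)) = Mul(Mul(Rational(-129, 247), Pow(2088879, Rational(1, 2))), Pow(742, -1)) = Mul(Mul(Rational(-129, 247), Pow(2088879, Rational(1, 2))), Rational(1, 742)) = Mul(Rational(-129, 183274), Pow(2088879, Rational(1, 2)))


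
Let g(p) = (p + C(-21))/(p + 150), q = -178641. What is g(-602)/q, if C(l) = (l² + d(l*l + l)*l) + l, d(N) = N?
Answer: -4501/40372866 ≈ -0.00011149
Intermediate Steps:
C(l) = l + l² + l*(l + l²) (C(l) = (l² + (l*l + l)*l) + l = (l² + (l² + l)*l) + l = (l² + (l + l²)*l) + l = (l² + l*(l + l²)) + l = l + l² + l*(l + l²))
g(p) = (-8400 + p)/(150 + p) (g(p) = (p - 21*(1 - 21 - 21*(1 - 21)))/(p + 150) = (p - 21*(1 - 21 - 21*(-20)))/(150 + p) = (p - 21*(1 - 21 + 420))/(150 + p) = (p - 21*400)/(150 + p) = (p - 8400)/(150 + p) = (-8400 + p)/(150 + p))
g(-602)/q = ((-8400 - 602)/(150 - 602))/(-178641) = (-9002/(-452))*(-1/178641) = -1/452*(-9002)*(-1/178641) = (4501/226)*(-1/178641) = -4501/40372866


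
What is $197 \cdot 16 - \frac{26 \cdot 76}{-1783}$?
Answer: $\frac{5621992}{1783} \approx 3153.1$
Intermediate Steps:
$197 \cdot 16 - \frac{26 \cdot 76}{-1783} = 3152 - 1976 \left(- \frac{1}{1783}\right) = 3152 - - \frac{1976}{1783} = 3152 + \frac{1976}{1783} = \frac{5621992}{1783}$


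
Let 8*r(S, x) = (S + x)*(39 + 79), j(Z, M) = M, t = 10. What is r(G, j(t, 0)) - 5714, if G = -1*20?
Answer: -6009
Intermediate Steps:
G = -20
r(S, x) = 59*S/4 + 59*x/4 (r(S, x) = ((S + x)*(39 + 79))/8 = ((S + x)*118)/8 = (118*S + 118*x)/8 = 59*S/4 + 59*x/4)
r(G, j(t, 0)) - 5714 = ((59/4)*(-20) + (59/4)*0) - 5714 = (-295 + 0) - 5714 = -295 - 5714 = -6009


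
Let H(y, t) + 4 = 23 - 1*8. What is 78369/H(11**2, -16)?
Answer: 78369/11 ≈ 7124.5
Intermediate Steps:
H(y, t) = 11 (H(y, t) = -4 + (23 - 1*8) = -4 + (23 - 8) = -4 + 15 = 11)
78369/H(11**2, -16) = 78369/11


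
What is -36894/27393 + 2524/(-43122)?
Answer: -276680500/196873491 ≈ -1.4054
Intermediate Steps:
-36894/27393 + 2524/(-43122) = -36894*1/27393 + 2524*(-1/43122) = -12298/9131 - 1262/21561 = -276680500/196873491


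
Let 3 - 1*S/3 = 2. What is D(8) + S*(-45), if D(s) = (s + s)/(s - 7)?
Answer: -119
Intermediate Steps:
S = 3 (S = 9 - 3*2 = 9 - 6 = 3)
D(s) = 2*s/(-7 + s) (D(s) = (2*s)/(-7 + s) = 2*s/(-7 + s))
D(8) + S*(-45) = 2*8/(-7 + 8) + 3*(-45) = 2*8/1 - 135 = 2*8*1 - 135 = 16 - 135 = -119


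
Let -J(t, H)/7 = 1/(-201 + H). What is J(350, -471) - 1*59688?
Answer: -5730047/96 ≈ -59688.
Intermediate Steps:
J(t, H) = -7/(-201 + H)
J(350, -471) - 1*59688 = -7/(-201 - 471) - 1*59688 = -7/(-672) - 59688 = -7*(-1/672) - 59688 = 1/96 - 59688 = -5730047/96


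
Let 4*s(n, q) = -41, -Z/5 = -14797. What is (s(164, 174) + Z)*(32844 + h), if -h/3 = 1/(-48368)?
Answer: 470064735661905/193472 ≈ 2.4296e+9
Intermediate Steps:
Z = 73985 (Z = -5*(-14797) = 73985)
s(n, q) = -41/4 (s(n, q) = (¼)*(-41) = -41/4)
h = 3/48368 (h = -3/(-48368) = -3*(-1/48368) = 3/48368 ≈ 6.2024e-5)
(s(164, 174) + Z)*(32844 + h) = (-41/4 + 73985)*(32844 + 3/48368) = (295899/4)*(1588598595/48368) = 470064735661905/193472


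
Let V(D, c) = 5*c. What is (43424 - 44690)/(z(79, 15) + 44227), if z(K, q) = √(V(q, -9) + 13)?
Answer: -18663794/652009187 + 1688*I*√2/652009187 ≈ -0.028625 + 3.6613e-6*I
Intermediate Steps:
z(K, q) = 4*I*√2 (z(K, q) = √(5*(-9) + 13) = √(-45 + 13) = √(-32) = 4*I*√2)
(43424 - 44690)/(z(79, 15) + 44227) = (43424 - 44690)/(4*I*√2 + 44227) = -1266/(44227 + 4*I*√2)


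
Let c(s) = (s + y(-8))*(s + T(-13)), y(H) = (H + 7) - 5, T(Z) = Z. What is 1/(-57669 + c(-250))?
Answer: 1/9659 ≈ 0.00010353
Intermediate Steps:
y(H) = 2 + H (y(H) = (7 + H) - 5 = 2 + H)
c(s) = (-13 + s)*(-6 + s) (c(s) = (s + (2 - 8))*(s - 13) = (s - 6)*(-13 + s) = (-6 + s)*(-13 + s) = (-13 + s)*(-6 + s))
1/(-57669 + c(-250)) = 1/(-57669 + (78 + (-250)² - 19*(-250))) = 1/(-57669 + (78 + 62500 + 4750)) = 1/(-57669 + 67328) = 1/9659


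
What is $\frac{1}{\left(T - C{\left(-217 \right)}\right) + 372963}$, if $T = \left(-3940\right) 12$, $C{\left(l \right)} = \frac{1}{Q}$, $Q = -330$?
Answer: $\frac{330}{107475391} \approx 3.0705 \cdot 10^{-6}$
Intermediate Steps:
$C{\left(l \right)} = - \frac{1}{330}$ ($C{\left(l \right)} = \frac{1}{-330} = - \frac{1}{330}$)
$T = -47280$
$\frac{1}{\left(T - C{\left(-217 \right)}\right) + 372963} = \frac{1}{\left(-47280 - - \frac{1}{330}\right) + 372963} = \frac{1}{\left(-47280 + \frac{1}{330}\right) + 372963} = \frac{1}{- \frac{15602399}{330} + 372963} = \frac{1}{\frac{107475391}{330}} = \frac{330}{107475391}$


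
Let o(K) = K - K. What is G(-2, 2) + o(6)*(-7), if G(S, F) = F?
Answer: 2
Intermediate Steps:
o(K) = 0
G(-2, 2) + o(6)*(-7) = 2 + 0*(-7) = 2 + 0 = 2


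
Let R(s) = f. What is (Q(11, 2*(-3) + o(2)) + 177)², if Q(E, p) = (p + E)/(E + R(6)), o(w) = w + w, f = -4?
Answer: 1557504/49 ≈ 31786.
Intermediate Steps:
o(w) = 2*w
R(s) = -4
Q(E, p) = (E + p)/(-4 + E) (Q(E, p) = (p + E)/(E - 4) = (E + p)/(-4 + E))
(Q(11, 2*(-3) + o(2)) + 177)² = ((11 + (2*(-3) + 2*2))/(-4 + 11) + 177)² = ((11 + (-6 + 4))/7 + 177)² = ((11 - 2)/7 + 177)² = ((⅐)*9 + 177)² = (9/7 + 177)² = (1248/7)² = 1557504/49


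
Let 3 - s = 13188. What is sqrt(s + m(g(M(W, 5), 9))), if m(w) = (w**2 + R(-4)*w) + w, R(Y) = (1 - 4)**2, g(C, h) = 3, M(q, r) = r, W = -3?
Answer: I*sqrt(13146) ≈ 114.66*I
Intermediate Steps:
R(Y) = 9 (R(Y) = (-3)**2 = 9)
s = -13185 (s = 3 - 1*13188 = 3 - 13188 = -13185)
m(w) = w**2 + 10*w (m(w) = (w**2 + 9*w) + w = w**2 + 10*w)
sqrt(s + m(g(M(W, 5), 9))) = sqrt(-13185 + 3*(10 + 3)) = sqrt(-13185 + 3*13) = sqrt(-13185 + 39) = sqrt(-13146) = I*sqrt(13146)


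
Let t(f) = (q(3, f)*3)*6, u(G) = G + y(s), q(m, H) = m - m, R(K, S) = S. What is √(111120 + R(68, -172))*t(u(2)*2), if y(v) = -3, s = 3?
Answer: 0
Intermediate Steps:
q(m, H) = 0
u(G) = -3 + G (u(G) = G - 3 = -3 + G)
t(f) = 0 (t(f) = (0*3)*6 = 0*6 = 0)
√(111120 + R(68, -172))*t(u(2)*2) = √(111120 - 172)*0 = √110948*0 = (2*√27737)*0 = 0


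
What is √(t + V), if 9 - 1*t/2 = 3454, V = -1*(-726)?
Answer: 2*I*√1541 ≈ 78.511*I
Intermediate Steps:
V = 726
t = -6890 (t = 18 - 2*3454 = 18 - 6908 = -6890)
√(t + V) = √(-6890 + 726) = √(-6164) = 2*I*√1541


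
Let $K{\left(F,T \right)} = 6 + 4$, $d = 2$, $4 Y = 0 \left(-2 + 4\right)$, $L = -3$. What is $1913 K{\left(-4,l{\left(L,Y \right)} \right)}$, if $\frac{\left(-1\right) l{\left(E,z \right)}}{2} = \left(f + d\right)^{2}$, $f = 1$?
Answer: $19130$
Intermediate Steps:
$Y = 0$ ($Y = \frac{0 \left(-2 + 4\right)}{4} = \frac{0 \cdot 2}{4} = \frac{1}{4} \cdot 0 = 0$)
$l{\left(E,z \right)} = -18$ ($l{\left(E,z \right)} = - 2 \left(1 + 2\right)^{2} = - 2 \cdot 3^{2} = \left(-2\right) 9 = -18$)
$K{\left(F,T \right)} = 10$
$1913 K{\left(-4,l{\left(L,Y \right)} \right)} = 1913 \cdot 10 = 19130$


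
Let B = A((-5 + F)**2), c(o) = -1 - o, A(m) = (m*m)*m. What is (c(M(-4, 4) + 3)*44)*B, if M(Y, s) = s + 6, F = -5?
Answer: -616000000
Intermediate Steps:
A(m) = m**3 (A(m) = m**2*m = m**3)
M(Y, s) = 6 + s
B = 1000000 (B = ((-5 - 5)**2)**3 = ((-10)**2)**3 = 100**3 = 1000000)
(c(M(-4, 4) + 3)*44)*B = ((-1 - ((6 + 4) + 3))*44)*1000000 = ((-1 - (10 + 3))*44)*1000000 = ((-1 - 1*13)*44)*1000000 = ((-1 - 13)*44)*1000000 = -14*44*1000000 = -616*1000000 = -616000000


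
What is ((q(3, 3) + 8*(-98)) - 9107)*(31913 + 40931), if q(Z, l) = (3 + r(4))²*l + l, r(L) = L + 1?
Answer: -706295424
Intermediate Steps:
r(L) = 1 + L
q(Z, l) = 65*l (q(Z, l) = (3 + (1 + 4))²*l + l = (3 + 5)²*l + l = 8²*l + l = 64*l + l = 65*l)
((q(3, 3) + 8*(-98)) - 9107)*(31913 + 40931) = ((65*3 + 8*(-98)) - 9107)*(31913 + 40931) = ((195 - 784) - 9107)*72844 = (-589 - 9107)*72844 = -9696*72844 = -706295424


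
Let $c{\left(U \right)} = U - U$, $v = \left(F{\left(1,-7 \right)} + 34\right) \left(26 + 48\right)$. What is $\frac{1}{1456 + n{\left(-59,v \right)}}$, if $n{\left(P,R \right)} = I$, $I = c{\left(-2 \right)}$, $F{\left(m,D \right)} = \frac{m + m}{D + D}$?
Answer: $\frac{1}{1456} \approx 0.00068681$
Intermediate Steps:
$F{\left(m,D \right)} = \frac{m}{D}$ ($F{\left(m,D \right)} = \frac{2 m}{2 D} = 2 m \frac{1}{2 D} = \frac{m}{D}$)
$v = \frac{17538}{7}$ ($v = \left(1 \frac{1}{-7} + 34\right) \left(26 + 48\right) = \left(1 \left(- \frac{1}{7}\right) + 34\right) 74 = \left(- \frac{1}{7} + 34\right) 74 = \frac{237}{7} \cdot 74 = \frac{17538}{7} \approx 2505.4$)
$c{\left(U \right)} = 0$
$I = 0$
$n{\left(P,R \right)} = 0$
$\frac{1}{1456 + n{\left(-59,v \right)}} = \frac{1}{1456 + 0} = \frac{1}{1456}$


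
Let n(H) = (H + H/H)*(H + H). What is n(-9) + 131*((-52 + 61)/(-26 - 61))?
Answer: 3783/29 ≈ 130.45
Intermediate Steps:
n(H) = 2*H*(1 + H) (n(H) = (H + 1)*(2*H) = (1 + H)*(2*H) = 2*H*(1 + H))
n(-9) + 131*((-52 + 61)/(-26 - 61)) = 2*(-9)*(1 - 9) + 131*((-52 + 61)/(-26 - 61)) = 2*(-9)*(-8) + 131*(9/(-87)) = 144 + 131*(9*(-1/87)) = 144 + 131*(-3/29) = 144 - 393/29 = 3783/29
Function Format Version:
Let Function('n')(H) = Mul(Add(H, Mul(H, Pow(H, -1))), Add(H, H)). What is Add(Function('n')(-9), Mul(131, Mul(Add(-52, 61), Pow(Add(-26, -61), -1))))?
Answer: Rational(3783, 29) ≈ 130.45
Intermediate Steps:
Function('n')(H) = Mul(2, H, Add(1, H)) (Function('n')(H) = Mul(Add(H, 1), Mul(2, H)) = Mul(Add(1, H), Mul(2, H)) = Mul(2, H, Add(1, H)))
Add(Function('n')(-9), Mul(131, Mul(Add(-52, 61), Pow(Add(-26, -61), -1)))) = Add(Mul(2, -9, Add(1, -9)), Mul(131, Mul(Add(-52, 61), Pow(Add(-26, -61), -1)))) = Add(Mul(2, -9, -8), Mul(131, Mul(9, Pow(-87, -1)))) = Add(144, Mul(131, Mul(9, Rational(-1, 87)))) = Add(144, Mul(131, Rational(-3, 29))) = Add(144, Rational(-393, 29)) = Rational(3783, 29)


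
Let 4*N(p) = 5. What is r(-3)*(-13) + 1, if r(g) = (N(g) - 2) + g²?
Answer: -425/4 ≈ -106.25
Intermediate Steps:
N(p) = 5/4 (N(p) = (¼)*5 = 5/4)
r(g) = -¾ + g² (r(g) = (5/4 - 2) + g² = -¾ + g²)
r(-3)*(-13) + 1 = (-¾ + (-3)²)*(-13) + 1 = (-¾ + 9)*(-13) + 1 = (33/4)*(-13) + 1 = -429/4 + 1 = -425/4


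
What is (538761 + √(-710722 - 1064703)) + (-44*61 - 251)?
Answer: 535826 + 5*I*√71017 ≈ 5.3583e+5 + 1332.5*I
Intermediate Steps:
(538761 + √(-710722 - 1064703)) + (-44*61 - 251) = (538761 + √(-1775425)) + (-2684 - 251) = (538761 + 5*I*√71017) - 2935 = 535826 + 5*I*√71017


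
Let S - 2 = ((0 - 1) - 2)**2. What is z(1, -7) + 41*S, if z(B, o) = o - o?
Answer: 451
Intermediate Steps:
S = 11 (S = 2 + ((0 - 1) - 2)**2 = 2 + (-1 - 2)**2 = 2 + (-3)**2 = 2 + 9 = 11)
z(B, o) = 0
z(1, -7) + 41*S = 0 + 41*11 = 0 + 451 = 451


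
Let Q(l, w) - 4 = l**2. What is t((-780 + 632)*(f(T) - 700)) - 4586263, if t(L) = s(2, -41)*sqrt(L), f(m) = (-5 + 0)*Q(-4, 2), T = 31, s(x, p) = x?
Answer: -4586263 + 80*sqrt(74) ≈ -4.5856e+6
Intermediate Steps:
Q(l, w) = 4 + l**2
f(m) = -100 (f(m) = (-5 + 0)*(4 + (-4)**2) = -5*(4 + 16) = -5*20 = -100)
t(L) = 2*sqrt(L)
t((-780 + 632)*(f(T) - 700)) - 4586263 = 2*sqrt((-780 + 632)*(-100 - 700)) - 4586263 = 2*sqrt(-148*(-800)) - 4586263 = 2*sqrt(118400) - 4586263 = 2*(40*sqrt(74)) - 4586263 = 80*sqrt(74) - 4586263 = -4586263 + 80*sqrt(74)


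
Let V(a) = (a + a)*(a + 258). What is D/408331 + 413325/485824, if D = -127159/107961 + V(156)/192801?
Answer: 167286262309272160091/196629286672012375104 ≈ 0.85077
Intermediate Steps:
V(a) = 2*a*(258 + a) (V(a) = (2*a)*(258 + a) = 2*a*(258 + a))
D = -503394091/991189941 (D = -127159/107961 + (2*156*(258 + 156))/192801 = -127159*1/107961 + (2*156*414)*(1/192801) = -127159/107961 + 129168*(1/192801) = -127159/107961 + 43056/64267 = -503394091/991189941 ≈ -0.50787)
D/408331 + 413325/485824 = -503394091/991189941/408331 + 413325/485824 = -503394091/991189941*1/408331 + 413325*(1/485824) = -503394091/404733579798471 + 413325/485824 = 167286262309272160091/196629286672012375104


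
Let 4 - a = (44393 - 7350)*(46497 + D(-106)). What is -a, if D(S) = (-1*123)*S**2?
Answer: -49472074837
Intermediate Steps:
D(S) = -123*S**2
a = 49472074837 (a = 4 - (44393 - 7350)*(46497 - 123*(-106)**2) = 4 - 37043*(46497 - 123*11236) = 4 - 37043*(46497 - 1382028) = 4 - 37043*(-1335531) = 4 - 1*(-49472074833) = 4 + 49472074833 = 49472074837)
-a = -1*49472074837 = -49472074837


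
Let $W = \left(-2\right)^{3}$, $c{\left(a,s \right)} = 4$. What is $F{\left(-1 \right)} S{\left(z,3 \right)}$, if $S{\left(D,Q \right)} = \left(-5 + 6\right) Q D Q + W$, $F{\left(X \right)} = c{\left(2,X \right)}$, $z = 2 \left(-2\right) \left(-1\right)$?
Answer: $112$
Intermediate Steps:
$z = 4$ ($z = \left(-4\right) \left(-1\right) = 4$)
$F{\left(X \right)} = 4$
$W = -8$
$S{\left(D,Q \right)} = -8 + D Q^{2}$ ($S{\left(D,Q \right)} = \left(-5 + 6\right) Q D Q - 8 = 1 Q D Q - 8 = Q D Q - 8 = D Q Q - 8 = D Q^{2} - 8 = -8 + D Q^{2}$)
$F{\left(-1 \right)} S{\left(z,3 \right)} = 4 \left(-8 + 4 \cdot 3^{2}\right) = 4 \left(-8 + 4 \cdot 9\right) = 4 \left(-8 + 36\right) = 4 \cdot 28 = 112$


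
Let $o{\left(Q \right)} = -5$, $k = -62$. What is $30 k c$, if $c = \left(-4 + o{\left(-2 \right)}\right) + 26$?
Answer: $-31620$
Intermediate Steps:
$c = 17$ ($c = \left(-4 - 5\right) + 26 = -9 + 26 = 17$)
$30 k c = 30 \left(-62\right) 17 = \left(-1860\right) 17 = -31620$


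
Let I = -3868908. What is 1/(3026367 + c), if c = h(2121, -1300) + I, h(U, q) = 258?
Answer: -1/842283 ≈ -1.1872e-6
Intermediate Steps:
c = -3868650 (c = 258 - 3868908 = -3868650)
1/(3026367 + c) = 1/(3026367 - 3868650) = 1/(-842283) = -1/842283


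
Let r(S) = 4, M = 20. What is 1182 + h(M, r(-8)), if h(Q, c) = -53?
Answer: 1129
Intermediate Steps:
1182 + h(M, r(-8)) = 1182 - 53 = 1129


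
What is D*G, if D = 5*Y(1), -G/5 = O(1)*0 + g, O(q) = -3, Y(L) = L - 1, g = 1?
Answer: 0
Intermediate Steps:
Y(L) = -1 + L
G = -5 (G = -5*(-3*0 + 1) = -5*(0 + 1) = -5*1 = -5)
D = 0 (D = 5*(-1 + 1) = 5*0 = 0)
D*G = 0*(-5) = 0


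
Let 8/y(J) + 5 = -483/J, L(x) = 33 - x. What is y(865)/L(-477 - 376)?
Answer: -865/532486 ≈ -0.0016245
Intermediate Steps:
y(J) = 8/(-5 - 483/J)
y(865)/L(-477 - 376) = (-8*865/(483 + 5*865))/(33 - (-477 - 376)) = (-8*865/(483 + 4325))/(33 - 1*(-853)) = (-8*865/4808)/(33 + 853) = -8*865*1/4808/886 = -865/601*1/886 = -865/532486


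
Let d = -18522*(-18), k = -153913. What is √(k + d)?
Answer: √179483 ≈ 423.65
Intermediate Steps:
d = 333396
√(k + d) = √(-153913 + 333396) = √179483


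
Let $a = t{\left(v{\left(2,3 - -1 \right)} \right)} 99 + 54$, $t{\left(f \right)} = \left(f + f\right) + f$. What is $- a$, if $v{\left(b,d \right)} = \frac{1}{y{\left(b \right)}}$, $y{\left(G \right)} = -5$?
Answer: $\frac{27}{5} \approx 5.4$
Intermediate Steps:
$v{\left(b,d \right)} = - \frac{1}{5}$ ($v{\left(b,d \right)} = \frac{1}{-5} = - \frac{1}{5}$)
$t{\left(f \right)} = 3 f$ ($t{\left(f \right)} = 2 f + f = 3 f$)
$a = - \frac{27}{5}$ ($a = 3 \left(- \frac{1}{5}\right) 99 + 54 = \left(- \frac{3}{5}\right) 99 + 54 = - \frac{297}{5} + 54 = - \frac{27}{5} \approx -5.4$)
$- a = \left(-1\right) \left(- \frac{27}{5}\right) = \frac{27}{5}$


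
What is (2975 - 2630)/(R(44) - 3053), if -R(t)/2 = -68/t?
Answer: -1265/11183 ≈ -0.11312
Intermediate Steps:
R(t) = 136/t (R(t) = -(-136)/t = 136/t)
(2975 - 2630)/(R(44) - 3053) = (2975 - 2630)/(136/44 - 3053) = 345/(136*(1/44) - 3053) = 345/(34/11 - 3053) = 345/(-33549/11) = 345*(-11/33549) = -1265/11183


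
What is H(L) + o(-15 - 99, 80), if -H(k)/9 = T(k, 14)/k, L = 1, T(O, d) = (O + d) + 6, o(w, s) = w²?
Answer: 12807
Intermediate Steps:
T(O, d) = 6 + O + d
H(k) = -9*(20 + k)/k (H(k) = -9*(6 + k + 14)/k = -9*(20 + k)/k)
H(L) + o(-15 - 99, 80) = (-9 - 180/1) + (-15 - 99)² = (-9 - 180*1) + (-114)² = (-9 - 180) + 12996 = -189 + 12996 = 12807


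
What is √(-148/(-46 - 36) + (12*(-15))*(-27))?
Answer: √8172694/41 ≈ 69.727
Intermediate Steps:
√(-148/(-46 - 36) + (12*(-15))*(-27)) = √(-148/(-82) - 180*(-27)) = √(-1/82*(-148) + 4860) = √(74/41 + 4860) = √(199334/41) = √8172694/41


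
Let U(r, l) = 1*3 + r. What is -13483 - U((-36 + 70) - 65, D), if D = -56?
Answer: -13455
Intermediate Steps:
U(r, l) = 3 + r
-13483 - U((-36 + 70) - 65, D) = -13483 - (3 + ((-36 + 70) - 65)) = -13483 - (3 + (34 - 65)) = -13483 - (3 - 31) = -13483 - 1*(-28) = -13483 + 28 = -13455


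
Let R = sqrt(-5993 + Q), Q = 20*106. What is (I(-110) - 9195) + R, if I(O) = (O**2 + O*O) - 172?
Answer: 14833 + I*sqrt(3873) ≈ 14833.0 + 62.233*I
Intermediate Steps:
Q = 2120
R = I*sqrt(3873) (R = sqrt(-5993 + 2120) = sqrt(-3873) = I*sqrt(3873) ≈ 62.233*I)
I(O) = -172 + 2*O**2 (I(O) = (O**2 + O**2) - 172 = 2*O**2 - 172 = -172 + 2*O**2)
(I(-110) - 9195) + R = ((-172 + 2*(-110)**2) - 9195) + I*sqrt(3873) = ((-172 + 2*12100) - 9195) + I*sqrt(3873) = ((-172 + 24200) - 9195) + I*sqrt(3873) = (24028 - 9195) + I*sqrt(3873) = 14833 + I*sqrt(3873)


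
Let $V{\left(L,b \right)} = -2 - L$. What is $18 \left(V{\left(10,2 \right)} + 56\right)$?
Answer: $792$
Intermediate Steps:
$18 \left(V{\left(10,2 \right)} + 56\right) = 18 \left(\left(-2 - 10\right) + 56\right) = 18 \left(-12 + 56\right) = 18 \cdot 44 = 792$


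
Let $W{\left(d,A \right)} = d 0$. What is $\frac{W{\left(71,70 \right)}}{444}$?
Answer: $0$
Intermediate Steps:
$W{\left(d,A \right)} = 0$
$\frac{W{\left(71,70 \right)}}{444} = \frac{0}{444} = 0 \cdot \frac{1}{444} = 0$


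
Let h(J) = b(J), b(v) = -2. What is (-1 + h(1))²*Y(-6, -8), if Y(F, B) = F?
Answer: -54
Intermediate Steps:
h(J) = -2
(-1 + h(1))²*Y(-6, -8) = (-1 - 2)²*(-6) = (-3)²*(-6) = 9*(-6) = -54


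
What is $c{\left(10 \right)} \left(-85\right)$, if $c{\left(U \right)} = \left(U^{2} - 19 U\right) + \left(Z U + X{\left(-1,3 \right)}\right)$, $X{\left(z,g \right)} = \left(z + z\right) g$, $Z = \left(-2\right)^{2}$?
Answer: $4760$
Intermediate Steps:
$Z = 4$
$X{\left(z,g \right)} = 2 g z$ ($X{\left(z,g \right)} = 2 z g = 2 g z$)
$c{\left(U \right)} = -6 + U^{2} - 15 U$ ($c{\left(U \right)} = \left(U^{2} - 19 U\right) + \left(4 U + 2 \cdot 3 \left(-1\right)\right) = \left(U^{2} - 19 U\right) + \left(4 U - 6\right) = \left(U^{2} - 19 U\right) + \left(-6 + 4 U\right) = -6 + U^{2} - 15 U$)
$c{\left(10 \right)} \left(-85\right) = \left(-6 + 10^{2} - 150\right) \left(-85\right) = \left(-6 + 100 - 150\right) \left(-85\right) = \left(-56\right) \left(-85\right) = 4760$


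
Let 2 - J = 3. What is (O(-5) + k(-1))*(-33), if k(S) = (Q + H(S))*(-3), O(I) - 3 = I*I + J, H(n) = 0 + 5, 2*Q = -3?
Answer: -1089/2 ≈ -544.50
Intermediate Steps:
J = -1 (J = 2 - 1*3 = 2 - 3 = -1)
Q = -3/2 (Q = (1/2)*(-3) = -3/2 ≈ -1.5000)
H(n) = 5
O(I) = 2 + I**2 (O(I) = 3 + (I*I - 1) = 3 + (I**2 - 1) = 3 + (-1 + I**2) = 2 + I**2)
k(S) = -21/2 (k(S) = (-3/2 + 5)*(-3) = (7/2)*(-3) = -21/2)
(O(-5) + k(-1))*(-33) = ((2 + (-5)**2) - 21/2)*(-33) = ((2 + 25) - 21/2)*(-33) = (27 - 21/2)*(-33) = (33/2)*(-33) = -1089/2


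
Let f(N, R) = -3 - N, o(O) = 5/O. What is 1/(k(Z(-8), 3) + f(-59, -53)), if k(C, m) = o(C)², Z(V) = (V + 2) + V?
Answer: 196/11001 ≈ 0.017817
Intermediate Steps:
Z(V) = 2 + 2*V (Z(V) = (2 + V) + V = 2 + 2*V)
k(C, m) = 25/C² (k(C, m) = (5/C)² = 25/C²)
1/(k(Z(-8), 3) + f(-59, -53)) = 1/(25/(2 + 2*(-8))² + (-3 - 1*(-59))) = 1/(25/(2 - 16)² + (-3 + 59)) = 1/(25/(-14)² + 56) = 1/(25*(1/196) + 56) = 1/(25/196 + 56) = 1/(11001/196) = 196/11001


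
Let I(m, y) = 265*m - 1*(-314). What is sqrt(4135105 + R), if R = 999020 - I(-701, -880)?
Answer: 6*sqrt(147766) ≈ 2306.4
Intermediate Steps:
I(m, y) = 314 + 265*m (I(m, y) = 265*m + 314 = 314 + 265*m)
R = 1184471 (R = 999020 - (314 + 265*(-701)) = 999020 - (314 - 185765) = 999020 - 1*(-185451) = 999020 + 185451 = 1184471)
sqrt(4135105 + R) = sqrt(4135105 + 1184471) = sqrt(5319576) = 6*sqrt(147766)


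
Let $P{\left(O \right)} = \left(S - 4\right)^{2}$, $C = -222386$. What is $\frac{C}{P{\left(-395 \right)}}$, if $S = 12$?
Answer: $- \frac{111193}{32} \approx -3474.8$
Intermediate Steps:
$P{\left(O \right)} = 64$ ($P{\left(O \right)} = \left(12 - 4\right)^{2} = 8^{2} = 64$)
$\frac{C}{P{\left(-395 \right)}} = - \frac{222386}{64} = \left(-222386\right) \frac{1}{64} = - \frac{111193}{32}$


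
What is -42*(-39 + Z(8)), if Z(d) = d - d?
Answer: 1638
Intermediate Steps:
Z(d) = 0
-42*(-39 + Z(8)) = -42*(-39 + 0) = -42*(-39) = 1638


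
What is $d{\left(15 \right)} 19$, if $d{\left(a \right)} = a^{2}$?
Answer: $4275$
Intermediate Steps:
$d{\left(15 \right)} 19 = 15^{2} \cdot 19 = 225 \cdot 19 = 4275$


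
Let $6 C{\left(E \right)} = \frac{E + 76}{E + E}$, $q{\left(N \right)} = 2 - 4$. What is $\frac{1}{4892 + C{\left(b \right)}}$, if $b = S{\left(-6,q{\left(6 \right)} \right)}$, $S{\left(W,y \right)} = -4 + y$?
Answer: $\frac{36}{176077} \approx 0.00020446$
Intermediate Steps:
$q{\left(N \right)} = -2$
$b = -6$ ($b = -4 - 2 = -6$)
$C{\left(E \right)} = \frac{76 + E}{12 E}$ ($C{\left(E \right)} = \frac{\left(E + 76\right) \frac{1}{E + E}}{6} = \frac{\left(76 + E\right) \frac{1}{2 E}}{6} = \frac{\frac{1}{2} \frac{1}{E} \left(76 + E\right)}{6} = \frac{76 + E}{12 E}$)
$\frac{1}{4892 + C{\left(b \right)}} = \frac{1}{4892 + \frac{76 - 6}{12 \left(-6\right)}} = \frac{1}{4892 + \frac{1}{12} \left(- \frac{1}{6}\right) 70} = \frac{1}{4892 - \frac{35}{36}} = \frac{1}{\frac{176077}{36}} = \frac{36}{176077}$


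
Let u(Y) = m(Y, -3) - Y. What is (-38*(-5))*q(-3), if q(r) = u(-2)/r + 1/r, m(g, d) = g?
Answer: -190/3 ≈ -63.333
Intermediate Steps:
u(Y) = 0 (u(Y) = Y - Y = 0)
q(r) = 1/r (q(r) = 0/r + 1/r = 0 + 1/r = 1/r)
(-38*(-5))*q(-3) = -38*(-5)/(-3) = 190*(-⅓) = -190/3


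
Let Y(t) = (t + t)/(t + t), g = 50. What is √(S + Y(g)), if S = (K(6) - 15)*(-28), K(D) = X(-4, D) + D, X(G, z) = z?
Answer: √85 ≈ 9.2195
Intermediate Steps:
Y(t) = 1 (Y(t) = (2*t)/((2*t)) = (2*t)*(1/(2*t)) = 1)
K(D) = 2*D (K(D) = D + D = 2*D)
S = 84 (S = (2*6 - 15)*(-28) = (12 - 15)*(-28) = -3*(-28) = 84)
√(S + Y(g)) = √(84 + 1) = √85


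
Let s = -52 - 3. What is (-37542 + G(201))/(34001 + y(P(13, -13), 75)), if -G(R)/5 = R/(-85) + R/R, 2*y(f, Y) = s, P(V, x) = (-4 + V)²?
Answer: -1276196/1155099 ≈ -1.1048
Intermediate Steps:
s = -55
y(f, Y) = -55/2 (y(f, Y) = (½)*(-55) = -55/2)
G(R) = -5 + R/17 (G(R) = -5*(R/(-85) + R/R) = -5*(R*(-1/85) + 1) = -5*(-R/85 + 1) = -5*(1 - R/85) = -5 + R/17)
(-37542 + G(201))/(34001 + y(P(13, -13), 75)) = (-37542 + (-5 + (1/17)*201))/(34001 - 55/2) = (-37542 + (-5 + 201/17))/(67947/2) = (-37542 + 116/17)*(2/67947) = -638098/17*2/67947 = -1276196/1155099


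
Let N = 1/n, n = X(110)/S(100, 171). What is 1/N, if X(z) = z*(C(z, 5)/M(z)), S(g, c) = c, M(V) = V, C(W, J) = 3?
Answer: 1/57 ≈ 0.017544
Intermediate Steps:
X(z) = 3 (X(z) = z*(3/z) = 3)
n = 1/57 (n = 3/171 = 3*(1/171) = 1/57 ≈ 0.017544)
N = 57 (N = 1/(1/57) = 57)
1/N = 1/57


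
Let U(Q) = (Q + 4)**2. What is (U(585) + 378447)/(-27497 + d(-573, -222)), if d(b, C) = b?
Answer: -51812/2005 ≈ -25.841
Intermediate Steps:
U(Q) = (4 + Q)**2
(U(585) + 378447)/(-27497 + d(-573, -222)) = ((4 + 585)**2 + 378447)/(-27497 - 573) = (589**2 + 378447)/(-28070) = (346921 + 378447)*(-1/28070) = 725368*(-1/28070) = -51812/2005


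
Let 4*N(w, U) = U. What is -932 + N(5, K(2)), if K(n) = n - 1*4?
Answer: -1865/2 ≈ -932.50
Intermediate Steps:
K(n) = -4 + n (K(n) = n - 4 = -4 + n)
N(w, U) = U/4
-932 + N(5, K(2)) = -932 + (-4 + 2)/4 = -932 + (¼)*(-2) = -932 - ½ = -1865/2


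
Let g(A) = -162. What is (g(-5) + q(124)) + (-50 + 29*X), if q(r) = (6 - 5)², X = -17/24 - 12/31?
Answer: -180619/744 ≈ -242.77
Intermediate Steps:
X = -815/744 (X = -17*1/24 - 12*1/31 = -17/24 - 12/31 = -815/744 ≈ -1.0954)
q(r) = 1 (q(r) = 1² = 1)
(g(-5) + q(124)) + (-50 + 29*X) = (-162 + 1) + (-50 + 29*(-815/744)) = -161 + (-50 - 23635/744) = -161 - 60835/744 = -180619/744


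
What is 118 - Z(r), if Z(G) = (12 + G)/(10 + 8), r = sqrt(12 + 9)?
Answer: 352/3 - sqrt(21)/18 ≈ 117.08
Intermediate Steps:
r = sqrt(21) ≈ 4.5826
Z(G) = 2/3 + G/18 (Z(G) = (12 + G)/18 = (12 + G)*(1/18) = 2/3 + G/18)
118 - Z(r) = 118 - (2/3 + sqrt(21)/18) = 118 + (-2/3 - sqrt(21)/18) = 352/3 - sqrt(21)/18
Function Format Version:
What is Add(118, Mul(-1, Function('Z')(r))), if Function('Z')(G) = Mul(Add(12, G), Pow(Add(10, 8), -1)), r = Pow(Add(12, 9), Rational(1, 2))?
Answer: Add(Rational(352, 3), Mul(Rational(-1, 18), Pow(21, Rational(1, 2)))) ≈ 117.08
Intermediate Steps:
r = Pow(21, Rational(1, 2)) ≈ 4.5826
Function('Z')(G) = Add(Rational(2, 3), Mul(Rational(1, 18), G)) (Function('Z')(G) = Mul(Add(12, G), Pow(18, -1)) = Mul(Add(12, G), Rational(1, 18)) = Add(Rational(2, 3), Mul(Rational(1, 18), G)))
Add(118, Mul(-1, Function('Z')(r))) = Add(118, Mul(-1, Add(Rational(2, 3), Mul(Rational(1, 18), Pow(21, Rational(1, 2)))))) = Add(118, Add(Rational(-2, 3), Mul(Rational(-1, 18), Pow(21, Rational(1, 2))))) = Add(Rational(352, 3), Mul(Rational(-1, 18), Pow(21, Rational(1, 2))))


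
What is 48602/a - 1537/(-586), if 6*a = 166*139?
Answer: 103174685/6760682 ≈ 15.261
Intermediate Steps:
a = 11537/3 (a = (166*139)/6 = (1/6)*23074 = 11537/3 ≈ 3845.7)
48602/a - 1537/(-586) = 48602/(11537/3) - 1537/(-586) = 48602*(3/11537) - 1537*(-1/586) = 145806/11537 + 1537/586 = 103174685/6760682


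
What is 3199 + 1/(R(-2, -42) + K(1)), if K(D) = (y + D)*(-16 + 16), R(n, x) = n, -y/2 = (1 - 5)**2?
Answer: 6397/2 ≈ 3198.5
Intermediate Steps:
y = -32 (y = -2*(1 - 5)**2 = -2*(-4)**2 = -2*16 = -32)
K(D) = 0 (K(D) = (-32 + D)*(-16 + 16) = (-32 + D)*0 = 0)
3199 + 1/(R(-2, -42) + K(1)) = 3199 + 1/(-2 + 0) = 3199 + 1/(-2) = 3199 - 1/2 = 6397/2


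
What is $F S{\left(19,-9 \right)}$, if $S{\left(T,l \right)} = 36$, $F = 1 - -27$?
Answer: $1008$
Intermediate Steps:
$F = 28$ ($F = 1 + 27 = 28$)
$F S{\left(19,-9 \right)} = 28 \cdot 36 = 1008$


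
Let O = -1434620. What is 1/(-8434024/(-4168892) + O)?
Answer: -1042223/1495191851754 ≈ -6.9705e-7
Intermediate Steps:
1/(-8434024/(-4168892) + O) = 1/(-8434024/(-4168892) - 1434620) = 1/(-8434024*(-1/4168892) - 1434620) = 1/(2108506/1042223 - 1434620) = 1/(-1495191851754/1042223) = -1042223/1495191851754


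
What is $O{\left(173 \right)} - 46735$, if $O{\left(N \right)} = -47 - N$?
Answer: $-46955$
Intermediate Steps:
$O{\left(173 \right)} - 46735 = \left(-47 - 173\right) - 46735 = -220 - 46735 = -46955$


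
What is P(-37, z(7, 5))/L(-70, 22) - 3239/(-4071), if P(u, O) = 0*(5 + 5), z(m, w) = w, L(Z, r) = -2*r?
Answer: 3239/4071 ≈ 0.79563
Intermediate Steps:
P(u, O) = 0 (P(u, O) = 0*10 = 0)
P(-37, z(7, 5))/L(-70, 22) - 3239/(-4071) = 0/((-2*22)) - 3239/(-4071) = 0/(-44) - 3239*(-1/4071) = 0*(-1/44) + 3239/4071 = 0 + 3239/4071 = 3239/4071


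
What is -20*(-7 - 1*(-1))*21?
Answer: 2520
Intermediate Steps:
-20*(-7 - 1*(-1))*21 = -20*(-7 + 1)*21 = -20*(-6)*21 = 120*21 = 2520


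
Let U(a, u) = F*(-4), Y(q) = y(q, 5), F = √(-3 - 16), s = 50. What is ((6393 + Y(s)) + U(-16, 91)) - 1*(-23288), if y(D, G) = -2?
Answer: 29679 - 4*I*√19 ≈ 29679.0 - 17.436*I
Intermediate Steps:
F = I*√19 (F = √(-19) = I*√19 ≈ 4.3589*I)
Y(q) = -2
U(a, u) = -4*I*√19 (U(a, u) = (I*√19)*(-4) = -4*I*√19)
((6393 + Y(s)) + U(-16, 91)) - 1*(-23288) = ((6393 - 2) - 4*I*√19) - 1*(-23288) = (6391 - 4*I*√19) + 23288 = 29679 - 4*I*√19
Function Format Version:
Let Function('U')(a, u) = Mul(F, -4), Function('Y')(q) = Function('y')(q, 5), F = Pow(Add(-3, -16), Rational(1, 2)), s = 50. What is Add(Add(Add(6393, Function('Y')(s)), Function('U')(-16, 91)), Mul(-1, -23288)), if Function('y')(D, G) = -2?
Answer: Add(29679, Mul(-4, I, Pow(19, Rational(1, 2)))) ≈ Add(29679., Mul(-17.436, I))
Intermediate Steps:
F = Mul(I, Pow(19, Rational(1, 2))) (F = Pow(-19, Rational(1, 2)) = Mul(I, Pow(19, Rational(1, 2))) ≈ Mul(4.3589, I))
Function('Y')(q) = -2
Function('U')(a, u) = Mul(-4, I, Pow(19, Rational(1, 2))) (Function('U')(a, u) = Mul(Mul(I, Pow(19, Rational(1, 2))), -4) = Mul(-4, I, Pow(19, Rational(1, 2))))
Add(Add(Add(6393, Function('Y')(s)), Function('U')(-16, 91)), Mul(-1, -23288)) = Add(Add(Add(6393, -2), Mul(-4, I, Pow(19, Rational(1, 2)))), Mul(-1, -23288)) = Add(Add(6391, Mul(-4, I, Pow(19, Rational(1, 2)))), 23288) = Add(29679, Mul(-4, I, Pow(19, Rational(1, 2))))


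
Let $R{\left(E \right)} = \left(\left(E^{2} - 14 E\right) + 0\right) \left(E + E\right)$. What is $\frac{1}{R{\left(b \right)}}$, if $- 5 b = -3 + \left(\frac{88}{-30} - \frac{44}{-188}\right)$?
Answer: $- \frac{43800328125}{1463708991136} \approx -0.029924$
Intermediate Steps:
$b = \frac{4018}{3525}$ ($b = - \frac{-3 + \left(\frac{88}{-30} - \frac{44}{-188}\right)}{5} = - \frac{-3 + \left(88 \left(- \frac{1}{30}\right) - - \frac{11}{47}\right)}{5} = - \frac{-3 + \left(- \frac{44}{15} + \frac{11}{47}\right)}{5} = - \frac{-3 - \frac{1903}{705}}{5} = \left(- \frac{1}{5}\right) \left(- \frac{4018}{705}\right) = \frac{4018}{3525} \approx 1.1399$)
$R{\left(E \right)} = 2 E \left(E^{2} - 14 E\right)$ ($R{\left(E \right)} = \left(E^{2} - 14 E\right) 2 E = 2 E \left(E^{2} - 14 E\right)$)
$\frac{1}{R{\left(b \right)}} = \frac{1}{2 \left(\frac{4018}{3525}\right)^{2} \left(-14 + \frac{4018}{3525}\right)} = \frac{1}{2 \cdot \frac{16144324}{12425625} \left(- \frac{45332}{3525}\right)} = \frac{1}{- \frac{1463708991136}{43800328125}} = - \frac{43800328125}{1463708991136}$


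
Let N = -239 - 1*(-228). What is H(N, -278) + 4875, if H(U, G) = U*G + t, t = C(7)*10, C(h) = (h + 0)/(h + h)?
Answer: 7938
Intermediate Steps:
C(h) = 1/2 (C(h) = h/((2*h)) = h*(1/(2*h)) = 1/2)
N = -11 (N = -239 + 228 = -11)
t = 5 (t = (1/2)*10 = 5)
H(U, G) = 5 + G*U (H(U, G) = U*G + 5 = G*U + 5 = 5 + G*U)
H(N, -278) + 4875 = (5 - 278*(-11)) + 4875 = (5 + 3058) + 4875 = 3063 + 4875 = 7938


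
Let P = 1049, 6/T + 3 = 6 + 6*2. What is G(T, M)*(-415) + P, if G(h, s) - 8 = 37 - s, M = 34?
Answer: -3516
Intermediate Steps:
T = ⅖ (T = 6/(-3 + (6 + 6*2)) = 6/(-3 + (6 + 12)) = 6/(-3 + 18) = 6/15 = 6*(1/15) = ⅖ ≈ 0.40000)
G(h, s) = 45 - s (G(h, s) = 8 + (37 - s) = 45 - s)
G(T, M)*(-415) + P = (45 - 1*34)*(-415) + 1049 = (45 - 34)*(-415) + 1049 = 11*(-415) + 1049 = -4565 + 1049 = -3516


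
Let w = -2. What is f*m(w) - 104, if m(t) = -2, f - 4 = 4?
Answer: -120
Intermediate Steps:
f = 8 (f = 4 + 4 = 8)
f*m(w) - 104 = 8*(-2) - 104 = -16 - 104 = -120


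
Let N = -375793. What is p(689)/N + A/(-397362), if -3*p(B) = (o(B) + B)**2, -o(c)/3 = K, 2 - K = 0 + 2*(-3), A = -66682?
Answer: 5973792784/10666132719 ≈ 0.56007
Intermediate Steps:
K = 8 (K = 2 - (0 + 2*(-3)) = 2 - (0 - 6) = 2 - 1*(-6) = 2 + 6 = 8)
o(c) = -24 (o(c) = -3*8 = -24)
p(B) = -(-24 + B)**2/3
p(689)/N + A/(-397362) = -(-24 + 689)**2/3/(-375793) - 66682/(-397362) = -1/3*665**2*(-1/375793) - 66682*(-1/397362) = -1/3*442225*(-1/375793) + 4763/28383 = -442225/3*(-1/375793) + 4763/28383 = 442225/1127379 + 4763/28383 = 5973792784/10666132719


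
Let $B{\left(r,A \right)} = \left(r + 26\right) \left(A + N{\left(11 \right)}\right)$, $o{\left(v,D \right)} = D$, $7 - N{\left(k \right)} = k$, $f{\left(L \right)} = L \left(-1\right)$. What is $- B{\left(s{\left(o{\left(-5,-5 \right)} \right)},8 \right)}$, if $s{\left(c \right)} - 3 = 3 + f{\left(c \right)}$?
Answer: $-148$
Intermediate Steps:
$f{\left(L \right)} = - L$
$N{\left(k \right)} = 7 - k$
$s{\left(c \right)} = 6 - c$ ($s{\left(c \right)} = 3 - \left(-3 + c\right) = 6 - c$)
$B{\left(r,A \right)} = \left(-4 + A\right) \left(26 + r\right)$ ($B{\left(r,A \right)} = \left(r + 26\right) \left(A + \left(7 - 11\right)\right) = \left(26 + r\right) \left(A + \left(7 - 11\right)\right) = \left(26 + r\right) \left(A - 4\right) = \left(26 + r\right) \left(-4 + A\right) = \left(-4 + A\right) \left(26 + r\right)$)
$- B{\left(s{\left(o{\left(-5,-5 \right)} \right)},8 \right)} = - (-104 - 4 \left(6 - -5\right) + 26 \cdot 8 + 8 \left(6 - -5\right)) = - (-104 - 4 \left(6 + 5\right) + 208 + 8 \left(6 + 5\right)) = - (-104 - 44 + 208 + 8 \cdot 11) = - (-104 - 44 + 208 + 88) = \left(-1\right) 148 = -148$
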